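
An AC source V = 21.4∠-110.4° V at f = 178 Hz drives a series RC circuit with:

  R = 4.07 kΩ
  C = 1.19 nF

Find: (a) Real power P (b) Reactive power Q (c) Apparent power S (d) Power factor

Step 1 — Angular frequency: ω = 2π·f = 2π·178 = 1118 rad/s.
Step 2 — Component impedances:
  R: Z = R = 4070 Ω
  C: Z = 1/(jωC) = -j/(ω·C) = 0 - j7.514e+05 Ω
Step 3 — Series combination: Z_total = R + C = 4070 - j7.514e+05 Ω = 7.514e+05∠-89.7° Ω.
Step 4 — Source phasor: V = 21.4∠-110.4° V = -7.459 - j20.06 V.
Step 5 — Current: I = V / Z = 2.664e-05 - j1.007e-05 A = 2.848e-05∠-20.7° A.
Step 6 — Complex power: S = V·I* = 3.301e-06 - j0.0006095 VA.
Step 7 — Real power: P = Re(S) = 3.301e-06 W.
Step 8 — Reactive power: Q = Im(S) = -0.0006095 VAR.
Step 9 — Apparent power: |S| = 0.0006095 VA.
Step 10 — Power factor: PF = P/|S| = 0.005417 (leading).

(a) P = 3.301e-06 W  (b) Q = -0.0006095 VAR  (c) S = 0.0006095 VA  (d) PF = 0.005417 (leading)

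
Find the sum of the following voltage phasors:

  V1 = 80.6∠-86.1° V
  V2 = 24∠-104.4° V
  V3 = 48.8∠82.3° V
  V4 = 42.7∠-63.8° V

Step 1 — Convert each phasor to rectangular form:
  V1 = 80.6·(cos(-86.1°) + j·sin(-86.1°)) = 5.482 - j80.41 V
  V2 = 24·(cos(-104.4°) + j·sin(-104.4°)) = -5.969 - j23.25 V
  V3 = 48.8·(cos(82.3°) + j·sin(82.3°)) = 6.539 + j48.36 V
  V4 = 42.7·(cos(-63.8°) + j·sin(-63.8°)) = 18.85 - j38.31 V
Step 2 — Sum components: V_total = 24.9 - j93.61 V.
Step 3 — Convert to polar: |V_total| = 96.87 V, ∠V_total = -75.1°.

V_total = 96.87∠-75.1° V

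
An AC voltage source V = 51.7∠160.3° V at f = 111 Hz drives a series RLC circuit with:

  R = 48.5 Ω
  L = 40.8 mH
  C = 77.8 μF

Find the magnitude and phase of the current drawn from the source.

Step 1 — Angular frequency: ω = 2π·f = 2π·111 = 697.4 rad/s.
Step 2 — Component impedances:
  R: Z = R = 48.5 Ω
  L: Z = jωL = j·697.4·0.0408 = 0 + j28.46 Ω
  C: Z = 1/(jωC) = -j/(ω·C) = 0 - j18.43 Ω
Step 3 — Series combination: Z_total = R + L + C = 48.5 + j10.03 Ω = 49.53∠11.7° Ω.
Step 4 — Source phasor: V = 51.7∠160.3° V = -48.67 + j17.43 V.
Step 5 — Ohm's law: I = V / Z_total = (-48.67 + j17.43) / (48.5 + j10.03) = -0.8912 + j0.5436 A.
Step 6 — Convert to polar: |I| = 1.044 A, ∠I = 148.6°.

I = 1.044∠148.6° A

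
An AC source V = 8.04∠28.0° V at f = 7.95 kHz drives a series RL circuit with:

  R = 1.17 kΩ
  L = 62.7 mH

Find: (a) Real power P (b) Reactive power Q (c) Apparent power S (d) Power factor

Step 1 — Angular frequency: ω = 2π·f = 2π·7950 = 4.995e+04 rad/s.
Step 2 — Component impedances:
  R: Z = R = 1170 Ω
  L: Z = jωL = j·4.995e+04·0.0627 = 0 + j3132 Ω
Step 3 — Series combination: Z_total = R + L = 1170 + j3132 Ω = 3343∠69.5° Ω.
Step 4 — Source phasor: V = 8.04∠28.0° V = 7.099 + j3.775 V.
Step 5 — Current: I = V / Z = 0.001801 - j0.001594 A = 0.002405∠-41.5° A.
Step 6 — Complex power: S = V·I* = 0.006766 + j0.01811 VA.
Step 7 — Real power: P = Re(S) = 0.006766 W.
Step 8 — Reactive power: Q = Im(S) = 0.01811 VAR.
Step 9 — Apparent power: |S| = 0.01933 VA.
Step 10 — Power factor: PF = P/|S| = 0.3499 (lagging).

(a) P = 0.006766 W  (b) Q = 0.01811 VAR  (c) S = 0.01933 VA  (d) PF = 0.3499 (lagging)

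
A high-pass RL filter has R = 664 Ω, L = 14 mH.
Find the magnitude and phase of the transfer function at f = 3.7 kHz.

Step 1 — Angular frequency: ω = 2π·3700 = 2.325e+04 rad/s.
Step 2 — Transfer function: H(jω) = jωL/(R + jωL).
Step 3 — Numerator jωL = j·325.5; denominator R + jωL = 664 + j325.5.
Step 4 — H = 0.1937 + j0.3952.
Step 5 — Magnitude: |H| = 0.4401 (-7.1 dB); phase: φ = 63.9°.

|H| = 0.4401 (-7.1 dB), φ = 63.9°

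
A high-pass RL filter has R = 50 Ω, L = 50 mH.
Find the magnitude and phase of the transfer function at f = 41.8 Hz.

Step 1 — Angular frequency: ω = 2π·41.8 = 262.6 rad/s.
Step 2 — Transfer function: H(jω) = jωL/(R + jωL).
Step 3 — Numerator jωL = j·13.13; denominator R + jωL = 50 + j13.13.
Step 4 — H = 0.06453 + j0.2457.
Step 5 — Magnitude: |H| = 0.254 (-11.9 dB); phase: φ = 75.3°.

|H| = 0.254 (-11.9 dB), φ = 75.3°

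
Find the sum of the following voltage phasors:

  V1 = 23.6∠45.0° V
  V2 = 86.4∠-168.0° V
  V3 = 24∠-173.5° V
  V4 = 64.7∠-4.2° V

Step 1 — Convert each phasor to rectangular form:
  V1 = 23.6·(cos(45.0°) + j·sin(45.0°)) = 16.69 + j16.69 V
  V2 = 86.4·(cos(-168.0°) + j·sin(-168.0°)) = -84.51 - j17.96 V
  V3 = 24·(cos(-173.5°) + j·sin(-173.5°)) = -23.85 - j2.717 V
  V4 = 64.7·(cos(-4.2°) + j·sin(-4.2°)) = 64.53 - j4.739 V
Step 2 — Sum components: V_total = -27.14 - j8.731 V.
Step 3 — Convert to polar: |V_total| = 28.51 V, ∠V_total = -162.2°.

V_total = 28.51∠-162.2° V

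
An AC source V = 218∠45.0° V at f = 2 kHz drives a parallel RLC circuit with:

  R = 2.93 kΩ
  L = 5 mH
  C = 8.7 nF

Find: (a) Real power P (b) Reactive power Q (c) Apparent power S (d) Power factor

Step 1 — Angular frequency: ω = 2π·f = 2π·2000 = 1.257e+04 rad/s.
Step 2 — Component impedances:
  R: Z = R = 2930 Ω
  L: Z = jωL = j·1.257e+04·0.005 = 0 + j62.83 Ω
  C: Z = 1/(jωC) = -j/(ω·C) = 0 - j9147 Ω
Step 3 — Parallel combination: 1/Z_total = 1/R + 1/L + 1/C; Z_total = 1.365 + j63.24 Ω = 63.25∠88.8° Ω.
Step 4 — Source phasor: V = 218∠45.0° V = 154.1 + j154.1 V.
Step 5 — Current: I = V / Z = 2.489 - j2.384 A = 3.447∠-43.8° A.
Step 6 — Complex power: S = V·I* = 16.22 + j751.2 VA.
Step 7 — Real power: P = Re(S) = 16.22 W.
Step 8 — Reactive power: Q = Im(S) = 751.2 VAR.
Step 9 — Apparent power: |S| = 751.3 VA.
Step 10 — Power factor: PF = P/|S| = 0.02159 (lagging).

(a) P = 16.22 W  (b) Q = 751.2 VAR  (c) S = 751.3 VA  (d) PF = 0.02159 (lagging)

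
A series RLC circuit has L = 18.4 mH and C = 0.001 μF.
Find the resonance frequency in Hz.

Step 1 — Resonance condition Im(Z)=0 gives ω₀ = 1/√(LC).
Step 2 — ω₀ = 1/√(0.0184·1e-09) = 2.331e+05 rad/s.
Step 3 — f₀ = ω₀/(2π) = 3.71e+04 Hz.

f₀ = 3.71e+04 Hz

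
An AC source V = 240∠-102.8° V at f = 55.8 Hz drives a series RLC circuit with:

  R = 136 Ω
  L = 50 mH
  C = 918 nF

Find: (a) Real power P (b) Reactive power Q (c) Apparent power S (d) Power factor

Step 1 — Angular frequency: ω = 2π·f = 2π·55.8 = 350.6 rad/s.
Step 2 — Component impedances:
  R: Z = R = 136 Ω
  L: Z = jωL = j·350.6·0.05 = 0 + j17.53 Ω
  C: Z = 1/(jωC) = -j/(ω·C) = 0 - j3107 Ω
Step 3 — Series combination: Z_total = R + L + C = 136 - j3089 Ω = 3092∠-87.5° Ω.
Step 4 — Source phasor: V = 240∠-102.8° V = -53.17 - j234 V.
Step 5 — Current: I = V / Z = 0.07485 - j0.02051 A = 0.07761∠-15.3° A.
Step 6 — Complex power: S = V·I* = 0.8191 - j18.61 VA.
Step 7 — Real power: P = Re(S) = 0.8191 W.
Step 8 — Reactive power: Q = Im(S) = -18.61 VAR.
Step 9 — Apparent power: |S| = 18.63 VA.
Step 10 — Power factor: PF = P/|S| = 0.04398 (leading).

(a) P = 0.8191 W  (b) Q = -18.61 VAR  (c) S = 18.63 VA  (d) PF = 0.04398 (leading)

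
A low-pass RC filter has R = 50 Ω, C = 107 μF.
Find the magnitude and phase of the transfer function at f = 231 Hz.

Step 1 — Angular frequency: ω = 2π·231 = 1451 rad/s.
Step 2 — Transfer function: H(jω) = 1/(1 + jωRC).
Step 3 — Denominator: 1 + jωRC = 1 + j·1451·50·0.000107 = 1 + j7.765.
Step 4 — H = 0.01631 - j0.1267.
Step 5 — Magnitude: |H| = 0.1277 (-17.9 dB); phase: φ = -82.7°.

|H| = 0.1277 (-17.9 dB), φ = -82.7°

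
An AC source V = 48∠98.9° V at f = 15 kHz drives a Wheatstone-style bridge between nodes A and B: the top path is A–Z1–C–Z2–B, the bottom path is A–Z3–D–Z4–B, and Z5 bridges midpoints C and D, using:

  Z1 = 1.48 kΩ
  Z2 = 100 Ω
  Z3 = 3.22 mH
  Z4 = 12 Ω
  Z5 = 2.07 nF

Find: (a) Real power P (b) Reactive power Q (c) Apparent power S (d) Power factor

Step 1 — Angular frequency: ω = 2π·f = 2π·1.5e+04 = 9.425e+04 rad/s.
Step 2 — Component impedances:
  Z1: Z = R = 1480 Ω
  Z2: Z = R = 100 Ω
  Z3: Z = jωL = j·9.425e+04·0.00322 = 0 + j303.5 Ω
  Z4: Z = R = 12 Ω
  Z5: Z = 1/(jωC) = -j/(ω·C) = 0 - j5126 Ω
Step 3 — Bridge requires nodal analysis (the Z5 bridge couples midpoints C and D, so the two paths cannot be reduced to a simple series/parallel combination). Setting node B to ground and injecting 1 A at node A, the 3-node admittance system at A, C, D solves to V_A = Z_AB = 66.84 + j288.5 Ω = 296.2∠77.0° Ω.
Step 4 — Source phasor: V = 48∠98.9° V = -7.426 + j47.42 V.
Step 5 — Current: I = V / Z = 0.1503 + j0.06057 A = 0.1621∠21.9° A.
Step 6 — Complex power: S = V·I* = 1.756 + j7.579 VA.
Step 7 — Real power: P = Re(S) = 1.756 W.
Step 8 — Reactive power: Q = Im(S) = 7.579 VAR.
Step 9 — Apparent power: |S| = 7.78 VA.
Step 10 — Power factor: PF = P/|S| = 0.2257 (lagging).

(a) P = 1.756 W  (b) Q = 7.579 VAR  (c) S = 7.78 VA  (d) PF = 0.2257 (lagging)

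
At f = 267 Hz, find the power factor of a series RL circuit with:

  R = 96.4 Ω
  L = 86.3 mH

Step 1 — Angular frequency: ω = 2π·f = 2π·267 = 1678 rad/s.
Step 2 — Component impedances:
  R: Z = R = 96.4 Ω
  L: Z = jωL = j·1678·0.0863 = 0 + j144.8 Ω
Step 3 — Series combination: Z_total = R + L = 96.4 + j144.8 Ω = 173.9∠56.3° Ω.
Step 4 — Power factor: PF = cos(φ) = Re(Z)/|Z| = 96.4/173.94 = 0.5542.
Step 5 — Type: Im(Z) = 144.8 ⇒ lagging (phase φ = 56.3°).

PF = 0.5542 (lagging, φ = 56.3°)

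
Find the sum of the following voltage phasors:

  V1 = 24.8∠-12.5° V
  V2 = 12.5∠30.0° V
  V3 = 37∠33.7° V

Step 1 — Convert each phasor to rectangular form:
  V1 = 24.8·(cos(-12.5°) + j·sin(-12.5°)) = 24.21 - j5.368 V
  V2 = 12.5·(cos(30.0°) + j·sin(30.0°)) = 10.83 + j6.25 V
  V3 = 37·(cos(33.7°) + j·sin(33.7°)) = 30.78 + j20.53 V
Step 2 — Sum components: V_total = 65.82 + j21.41 V.
Step 3 — Convert to polar: |V_total| = 69.21 V, ∠V_total = 18.0°.

V_total = 69.21∠18.0° V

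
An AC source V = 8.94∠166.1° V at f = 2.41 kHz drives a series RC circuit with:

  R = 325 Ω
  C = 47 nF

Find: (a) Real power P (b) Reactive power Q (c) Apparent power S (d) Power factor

Step 1 — Angular frequency: ω = 2π·f = 2π·2410 = 1.514e+04 rad/s.
Step 2 — Component impedances:
  R: Z = R = 325 Ω
  C: Z = 1/(jωC) = -j/(ω·C) = 0 - j1405 Ω
Step 3 — Series combination: Z_total = R + C = 325 - j1405 Ω = 1442∠-77.0° Ω.
Step 4 — Source phasor: V = 8.94∠166.1° V = -8.678 + j2.148 V.
Step 5 — Current: I = V / Z = -0.002807 - j0.005527 A = 0.006199∠-116.9° A.
Step 6 — Complex power: S = V·I* = 0.01249 - j0.05399 VA.
Step 7 — Real power: P = Re(S) = 0.01249 W.
Step 8 — Reactive power: Q = Im(S) = -0.05399 VAR.
Step 9 — Apparent power: |S| = 0.05542 VA.
Step 10 — Power factor: PF = P/|S| = 0.2254 (leading).

(a) P = 0.01249 W  (b) Q = -0.05399 VAR  (c) S = 0.05542 VA  (d) PF = 0.2254 (leading)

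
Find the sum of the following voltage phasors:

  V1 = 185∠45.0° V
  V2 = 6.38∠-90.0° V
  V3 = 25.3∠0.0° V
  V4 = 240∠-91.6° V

Step 1 — Convert each phasor to rectangular form:
  V1 = 185·(cos(45.0°) + j·sin(45.0°)) = 130.8 + j130.8 V
  V2 = 6.38·(cos(-90.0°) + j·sin(-90.0°)) = 0 - j6.38 V
  V3 = 25.3·(cos(0.0°) + j·sin(0.0°)) = 25.3 V
  V4 = 240·(cos(-91.6°) + j·sin(-91.6°)) = -6.701 - j239.9 V
Step 2 — Sum components: V_total = 149.4 - j115.5 V.
Step 3 — Convert to polar: |V_total| = 188.8 V, ∠V_total = -37.7°.

V_total = 188.8∠-37.7° V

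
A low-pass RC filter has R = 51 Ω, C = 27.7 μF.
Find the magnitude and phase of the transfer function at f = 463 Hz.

Step 1 — Angular frequency: ω = 2π·463 = 2909 rad/s.
Step 2 — Transfer function: H(jω) = 1/(1 + jωRC).
Step 3 — Denominator: 1 + jωRC = 1 + j·2909·51·2.77e-05 = 1 + j4.11.
Step 4 — H = 0.0559 - j0.2297.
Step 5 — Magnitude: |H| = 0.2364 (-12.5 dB); phase: φ = -76.3°.

|H| = 0.2364 (-12.5 dB), φ = -76.3°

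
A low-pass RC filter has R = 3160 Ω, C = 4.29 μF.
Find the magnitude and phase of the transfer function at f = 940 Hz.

Step 1 — Angular frequency: ω = 2π·940 = 5906 rad/s.
Step 2 — Transfer function: H(jω) = 1/(1 + jωRC).
Step 3 — Denominator: 1 + jωRC = 1 + j·5906·3160·4.29e-06 = 1 + j80.07.
Step 4 — H = 0.000156 - j0.01249.
Step 5 — Magnitude: |H| = 0.01249 (-38.1 dB); phase: φ = -89.3°.

|H| = 0.01249 (-38.1 dB), φ = -89.3°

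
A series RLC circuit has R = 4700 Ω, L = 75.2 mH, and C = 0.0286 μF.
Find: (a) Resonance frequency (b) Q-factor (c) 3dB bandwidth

Step 1 — Resonance condition Im(Z)=0 gives ω₀ = 1/√(LC).
Step 2 — ω₀ = 1/√(0.0752·2.86e-08) = 2.156e+04 rad/s.
Step 3 — f₀ = ω₀/(2π) = 3432 Hz.
Step 4 — Series Q: Q = ω₀L/R = 2.156e+04·0.0752/4700 = 0.345.
Step 5 — 3dB bandwidth: Δω = ω₀/Q = 6.25e+04 rad/s; BW = Δω/(2π) = 9947 Hz.

(a) f₀ = 3432 Hz  (b) Q = 0.345  (c) BW = 9947 Hz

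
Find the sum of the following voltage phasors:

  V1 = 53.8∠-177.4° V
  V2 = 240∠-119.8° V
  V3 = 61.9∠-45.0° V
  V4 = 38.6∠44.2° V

Step 1 — Convert each phasor to rectangular form:
  V1 = 53.8·(cos(-177.4°) + j·sin(-177.4°)) = -53.74 - j2.441 V
  V2 = 240·(cos(-119.8°) + j·sin(-119.8°)) = -119.3 - j208.3 V
  V3 = 61.9·(cos(-45.0°) + j·sin(-45.0°)) = 43.77 - j43.77 V
  V4 = 38.6·(cos(44.2°) + j·sin(44.2°)) = 27.67 + j26.91 V
Step 2 — Sum components: V_total = -101.6 - j227.6 V.
Step 3 — Convert to polar: |V_total| = 249.2 V, ∠V_total = -114.1°.

V_total = 249.2∠-114.1° V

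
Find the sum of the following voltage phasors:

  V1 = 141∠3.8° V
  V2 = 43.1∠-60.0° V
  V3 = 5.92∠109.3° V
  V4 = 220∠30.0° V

Step 1 — Convert each phasor to rectangular form:
  V1 = 141·(cos(3.8°) + j·sin(3.8°)) = 140.7 + j9.345 V
  V2 = 43.1·(cos(-60.0°) + j·sin(-60.0°)) = 21.55 - j37.33 V
  V3 = 5.92·(cos(109.3°) + j·sin(109.3°)) = -1.957 + j5.587 V
  V4 = 220·(cos(30.0°) + j·sin(30.0°)) = 190.5 + j110 V
Step 2 — Sum components: V_total = 350.8 + j87.61 V.
Step 3 — Convert to polar: |V_total| = 361.6 V, ∠V_total = 14.0°.

V_total = 361.6∠14.0° V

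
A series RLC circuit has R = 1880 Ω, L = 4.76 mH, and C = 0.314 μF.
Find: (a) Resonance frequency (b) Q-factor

Step 1 — Resonance condition Im(Z)=0 gives ω₀ = 1/√(LC).
Step 2 — ω₀ = 1/√(0.00476·3.14e-07) = 2.587e+04 rad/s.
Step 3 — f₀ = ω₀/(2π) = 4117 Hz.
Step 4 — Series Q: Q = ω₀L/R = 2.587e+04·0.00476/1880 = 0.06549.

(a) f₀ = 4117 Hz  (b) Q = 0.06549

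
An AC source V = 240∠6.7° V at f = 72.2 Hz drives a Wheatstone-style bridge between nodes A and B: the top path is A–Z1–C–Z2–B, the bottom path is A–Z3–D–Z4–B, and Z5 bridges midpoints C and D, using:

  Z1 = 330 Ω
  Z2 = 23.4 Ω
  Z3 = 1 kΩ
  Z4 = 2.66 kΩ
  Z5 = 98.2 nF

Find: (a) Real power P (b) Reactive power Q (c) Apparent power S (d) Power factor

Step 1 — Angular frequency: ω = 2π·f = 2π·72.2 = 453.6 rad/s.
Step 2 — Component impedances:
  Z1: Z = R = 330 Ω
  Z2: Z = R = 23.4 Ω
  Z3: Z = R = 1000 Ω
  Z4: Z = R = 2660 Ω
  Z5: Z = 1/(jωC) = -j/(ω·C) = 0 - j2.245e+04 Ω
Step 3 — Bridge requires nodal analysis (the Z5 bridge couples midpoints C and D, so the two paths cannot be reduced to a simple series/parallel combination). Setting node B to ground and injecting 1 A at node A, the 3-node admittance system at A, C, D solves to V_A = Z_AB = 322.2 - j2.016 Ω = 322.2∠-0.4° Ω.
Step 4 — Source phasor: V = 240∠6.7° V = 238.4 + j28 V.
Step 5 — Current: I = V / Z = 0.7392 + j0.09153 A = 0.7449∠7.1° A.
Step 6 — Complex power: S = V·I* = 178.8 - j1.118 VA.
Step 7 — Real power: P = Re(S) = 178.8 W.
Step 8 — Reactive power: Q = Im(S) = -1.118 VAR.
Step 9 — Apparent power: |S| = 178.8 VA.
Step 10 — Power factor: PF = P/|S| = 1 (leading).

(a) P = 178.8 W  (b) Q = -1.118 VAR  (c) S = 178.8 VA  (d) PF = 1 (leading)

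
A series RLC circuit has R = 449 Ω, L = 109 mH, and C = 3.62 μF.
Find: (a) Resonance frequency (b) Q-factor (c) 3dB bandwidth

Step 1 — Resonance condition Im(Z)=0 gives ω₀ = 1/√(LC).
Step 2 — ω₀ = 1/√(0.109·3.62e-06) = 1592 rad/s.
Step 3 — f₀ = ω₀/(2π) = 253.4 Hz.
Step 4 — Series Q: Q = ω₀L/R = 1592·0.109/449 = 0.3865.
Step 5 — 3dB bandwidth: Δω = ω₀/Q = 4119 rad/s; BW = Δω/(2π) = 655.6 Hz.

(a) f₀ = 253.4 Hz  (b) Q = 0.3865  (c) BW = 655.6 Hz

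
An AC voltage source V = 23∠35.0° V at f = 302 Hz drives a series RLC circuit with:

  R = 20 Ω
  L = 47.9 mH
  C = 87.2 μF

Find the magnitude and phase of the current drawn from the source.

Step 1 — Angular frequency: ω = 2π·f = 2π·302 = 1898 rad/s.
Step 2 — Component impedances:
  R: Z = R = 20 Ω
  L: Z = jωL = j·1898·0.0479 = 0 + j90.89 Ω
  C: Z = 1/(jωC) = -j/(ω·C) = 0 - j6.044 Ω
Step 3 — Series combination: Z_total = R + L + C = 20 + j84.85 Ω = 87.17∠76.7° Ω.
Step 4 — Source phasor: V = 23∠35.0° V = 18.84 + j13.19 V.
Step 5 — Ohm's law: I = V / Z_total = (18.84 + j13.19) / (20 + j84.85) = 0.1969 - j0.1756 A.
Step 6 — Convert to polar: |I| = 0.2638 A, ∠I = -41.7°.

I = 0.2638∠-41.7° A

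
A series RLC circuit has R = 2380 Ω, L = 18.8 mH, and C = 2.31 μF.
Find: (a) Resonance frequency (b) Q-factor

Step 1 — Resonance condition Im(Z)=0 gives ω₀ = 1/√(LC).
Step 2 — ω₀ = 1/√(0.0188·2.31e-06) = 4799 rad/s.
Step 3 — f₀ = ω₀/(2π) = 763.7 Hz.
Step 4 — Series Q: Q = ω₀L/R = 4799·0.0188/2380 = 0.0379.

(a) f₀ = 763.7 Hz  (b) Q = 0.0379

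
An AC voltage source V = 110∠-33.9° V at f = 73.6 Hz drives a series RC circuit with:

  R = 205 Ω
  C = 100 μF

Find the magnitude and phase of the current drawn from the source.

Step 1 — Angular frequency: ω = 2π·f = 2π·73.6 = 462.4 rad/s.
Step 2 — Component impedances:
  R: Z = R = 205 Ω
  C: Z = 1/(jωC) = -j/(ω·C) = 0 - j21.62 Ω
Step 3 — Series combination: Z_total = R + C = 205 - j21.62 Ω = 206.1∠-6.0° Ω.
Step 4 — Source phasor: V = 110∠-33.9° V = 91.3 - j61.35 V.
Step 5 — Ohm's law: I = V / Z_total = (91.3 - j61.35) / (205 - j21.62) = 0.4717 - j0.2495 A.
Step 6 — Convert to polar: |I| = 0.5336 A, ∠I = -27.9°.

I = 0.5336∠-27.9° A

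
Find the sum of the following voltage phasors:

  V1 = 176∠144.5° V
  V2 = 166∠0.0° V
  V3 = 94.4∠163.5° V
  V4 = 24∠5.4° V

Step 1 — Convert each phasor to rectangular form:
  V1 = 176·(cos(144.5°) + j·sin(144.5°)) = -143.3 + j102.2 V
  V2 = 166·(cos(0.0°) + j·sin(0.0°)) = 166 V
  V3 = 94.4·(cos(163.5°) + j·sin(163.5°)) = -90.51 + j26.81 V
  V4 = 24·(cos(5.4°) + j·sin(5.4°)) = 23.89 + j2.259 V
Step 2 — Sum components: V_total = -43.9 + j131.3 V.
Step 3 — Convert to polar: |V_total| = 138.4 V, ∠V_total = 108.5°.

V_total = 138.4∠108.5° V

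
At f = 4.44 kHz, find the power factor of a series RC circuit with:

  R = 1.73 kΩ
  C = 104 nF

Step 1 — Angular frequency: ω = 2π·f = 2π·4440 = 2.79e+04 rad/s.
Step 2 — Component impedances:
  R: Z = R = 1730 Ω
  C: Z = 1/(jωC) = -j/(ω·C) = 0 - j344.7 Ω
Step 3 — Series combination: Z_total = R + C = 1730 - j344.7 Ω = 1764∠-11.3° Ω.
Step 4 — Power factor: PF = cos(φ) = Re(Z)/|Z| = 1730/1764 = 0.9807.
Step 5 — Type: Im(Z) = -344.7 ⇒ leading (phase φ = -11.3°).

PF = 0.9807 (leading, φ = -11.3°)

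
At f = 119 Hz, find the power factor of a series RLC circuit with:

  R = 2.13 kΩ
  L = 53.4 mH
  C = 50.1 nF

Step 1 — Angular frequency: ω = 2π·f = 2π·119 = 747.7 rad/s.
Step 2 — Component impedances:
  R: Z = R = 2130 Ω
  L: Z = jωL = j·747.7·0.0534 = 0 + j39.93 Ω
  C: Z = 1/(jωC) = -j/(ω·C) = 0 - j2.67e+04 Ω
Step 3 — Series combination: Z_total = R + L + C = 2130 - j2.666e+04 Ω = 2.674e+04∠-85.4° Ω.
Step 4 — Power factor: PF = cos(φ) = Re(Z)/|Z| = 2130/26740.4 = 0.07965.
Step 5 — Type: Im(Z) = -2.666e+04 ⇒ leading (phase φ = -85.4°).

PF = 0.07965 (leading, φ = -85.4°)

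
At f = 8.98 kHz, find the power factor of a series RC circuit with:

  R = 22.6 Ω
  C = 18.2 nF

Step 1 — Angular frequency: ω = 2π·f = 2π·8980 = 5.642e+04 rad/s.
Step 2 — Component impedances:
  R: Z = R = 22.6 Ω
  C: Z = 1/(jωC) = -j/(ω·C) = 0 - j973.8 Ω
Step 3 — Series combination: Z_total = R + C = 22.6 - j973.8 Ω = 974.1∠-88.7° Ω.
Step 4 — Power factor: PF = cos(φ) = Re(Z)/|Z| = 22.6/974.1 = 0.0232.
Step 5 — Type: Im(Z) = -973.8 ⇒ leading (phase φ = -88.7°).

PF = 0.0232 (leading, φ = -88.7°)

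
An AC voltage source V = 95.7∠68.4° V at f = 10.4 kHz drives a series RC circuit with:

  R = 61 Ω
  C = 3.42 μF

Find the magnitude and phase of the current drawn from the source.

Step 1 — Angular frequency: ω = 2π·f = 2π·1.04e+04 = 6.535e+04 rad/s.
Step 2 — Component impedances:
  R: Z = R = 61 Ω
  C: Z = 1/(jωC) = -j/(ω·C) = 0 - j4.475 Ω
Step 3 — Series combination: Z_total = R + C = 61 - j4.475 Ω = 61.16∠-4.2° Ω.
Step 4 — Source phasor: V = 95.7∠68.4° V = 35.23 + j88.98 V.
Step 5 — Ohm's law: I = V / Z_total = (35.23 + j88.98) / (61 - j4.475) = 0.468 + j1.493 A.
Step 6 — Convert to polar: |I| = 1.565 A, ∠I = 72.6°.

I = 1.565∠72.6° A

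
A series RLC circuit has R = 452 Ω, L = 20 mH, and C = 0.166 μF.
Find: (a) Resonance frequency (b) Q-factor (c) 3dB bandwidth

Step 1 — Resonance: ω₀ = 1/√(LC) = 1/√(0.02·1.66e-07) = 1.736e+04 rad/s.
Step 2 — f₀ = ω₀/(2π) = 2762 Hz.
Step 3 — Series Q: Q = ω₀L/R = 1.736e+04·0.02/452 = 0.7679.
Step 4 — Bandwidth: Δω = ω₀/Q = 2.26e+04 rad/s; BW = Δω/(2π) = 3597 Hz.

(a) f₀ = 2762 Hz  (b) Q = 0.7679  (c) BW = 3597 Hz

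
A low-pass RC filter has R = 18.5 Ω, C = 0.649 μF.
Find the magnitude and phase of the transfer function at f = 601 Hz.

Step 1 — Angular frequency: ω = 2π·601 = 3776 rad/s.
Step 2 — Transfer function: H(jω) = 1/(1 + jωRC).
Step 3 — Denominator: 1 + jωRC = 1 + j·3776·18.5·6.49e-07 = 1 + j0.04534.
Step 4 — H = 0.9979 - j0.04525.
Step 5 — Magnitude: |H| = 0.999 (-0.0 dB); phase: φ = -2.6°.

|H| = 0.999 (-0.0 dB), φ = -2.6°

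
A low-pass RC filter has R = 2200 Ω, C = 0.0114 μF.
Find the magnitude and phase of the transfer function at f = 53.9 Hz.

Step 1 — Angular frequency: ω = 2π·53.9 = 338.7 rad/s.
Step 2 — Transfer function: H(jω) = 1/(1 + jωRC).
Step 3 — Denominator: 1 + jωRC = 1 + j·338.7·2200·1.14e-08 = 1 + j0.008494.
Step 4 — H = 0.9999 - j0.008493.
Step 5 — Magnitude: |H| = 1 (-0.0 dB); phase: φ = -0.5°.

|H| = 1 (-0.0 dB), φ = -0.5°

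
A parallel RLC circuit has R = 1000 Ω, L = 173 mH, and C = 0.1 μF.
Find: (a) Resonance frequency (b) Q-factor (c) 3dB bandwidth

Step 1 — Resonance: ω₀ = 1/√(LC) = 1/√(0.173·1e-07) = 7603 rad/s.
Step 2 — f₀ = ω₀/(2π) = 1210 Hz.
Step 3 — Parallel Q: Q = R/(ω₀L) = 1000/(7603·0.173) = 0.7603.
Step 4 — Bandwidth: Δω = ω₀/Q = 1e+04 rad/s; BW = Δω/(2π) = 1592 Hz.

(a) f₀ = 1210 Hz  (b) Q = 0.7603  (c) BW = 1592 Hz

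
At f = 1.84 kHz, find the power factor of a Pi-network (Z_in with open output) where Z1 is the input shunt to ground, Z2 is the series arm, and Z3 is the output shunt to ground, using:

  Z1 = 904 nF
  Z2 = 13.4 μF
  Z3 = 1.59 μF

Step 1 — Angular frequency: ω = 2π·f = 2π·1840 = 1.156e+04 rad/s.
Step 2 — Component impedances:
  Z1: Z = 1/(jωC) = -j/(ω·C) = 0 - j95.68 Ω
  Z2: Z = 1/(jωC) = -j/(ω·C) = 0 - j6.455 Ω
  Z3: Z = 1/(jωC) = -j/(ω·C) = 0 - j54.4 Ω
Step 3 — With open output, the series arm Z2 and the output shunt Z3 appear in series to ground: Z2 + Z3 = 0 - j60.86 Ω.
Step 4 — Parallel with input shunt Z1: Z_in = Z1 || (Z2 + Z3) = 0 - j37.2 Ω = 37.2∠-90.0° Ω.
Step 5 — Power factor: PF = cos(φ) = Re(Z)/|Z| = 0/37.2 = 0.
Step 6 — Type: Im(Z) = -37.2 ⇒ leading (phase φ = -90.0°).

PF = 0 (leading, φ = -90.0°)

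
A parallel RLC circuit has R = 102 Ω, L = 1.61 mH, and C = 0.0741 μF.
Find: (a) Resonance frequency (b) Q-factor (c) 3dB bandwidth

Step 1 — Resonance: ω₀ = 1/√(LC) = 1/√(0.00161·7.41e-08) = 9.155e+04 rad/s.
Step 2 — f₀ = ω₀/(2π) = 1.457e+04 Hz.
Step 3 — Parallel Q: Q = R/(ω₀L) = 102/(9.155e+04·0.00161) = 0.692.
Step 4 — Bandwidth: Δω = ω₀/Q = 1.323e+05 rad/s; BW = Δω/(2π) = 2.106e+04 Hz.

(a) f₀ = 1.457e+04 Hz  (b) Q = 0.692  (c) BW = 2.106e+04 Hz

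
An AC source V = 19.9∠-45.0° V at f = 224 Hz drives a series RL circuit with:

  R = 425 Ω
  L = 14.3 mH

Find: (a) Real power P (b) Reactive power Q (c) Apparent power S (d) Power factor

Step 1 — Angular frequency: ω = 2π·f = 2π·224 = 1407 rad/s.
Step 2 — Component impedances:
  R: Z = R = 425 Ω
  L: Z = jωL = j·1407·0.0143 = 0 + j20.13 Ω
Step 3 — Series combination: Z_total = R + L = 425 + j20.13 Ω = 425.5∠2.7° Ω.
Step 4 — Source phasor: V = 19.9∠-45.0° V = 14.07 - j14.07 V.
Step 5 — Current: I = V / Z = 0.03147 - j0.0346 A = 0.04677∠-47.7° A.
Step 6 — Complex power: S = V·I* = 0.9297 + j0.04403 VA.
Step 7 — Real power: P = Re(S) = 0.9297 W.
Step 8 — Reactive power: Q = Im(S) = 0.04403 VAR.
Step 9 — Apparent power: |S| = 0.9307 VA.
Step 10 — Power factor: PF = P/|S| = 0.9989 (lagging).

(a) P = 0.9297 W  (b) Q = 0.04403 VAR  (c) S = 0.9307 VA  (d) PF = 0.9989 (lagging)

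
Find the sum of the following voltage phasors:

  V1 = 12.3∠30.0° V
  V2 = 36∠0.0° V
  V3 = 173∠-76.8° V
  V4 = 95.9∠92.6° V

Step 1 — Convert each phasor to rectangular form:
  V1 = 12.3·(cos(30.0°) + j·sin(30.0°)) = 10.65 + j6.15 V
  V2 = 36·(cos(0.0°) + j·sin(0.0°)) = 36 V
  V3 = 173·(cos(-76.8°) + j·sin(-76.8°)) = 39.5 - j168.4 V
  V4 = 95.9·(cos(92.6°) + j·sin(92.6°)) = -4.35 + j95.8 V
Step 2 — Sum components: V_total = 81.81 - j66.48 V.
Step 3 — Convert to polar: |V_total| = 105.4 V, ∠V_total = -39.1°.

V_total = 105.4∠-39.1° V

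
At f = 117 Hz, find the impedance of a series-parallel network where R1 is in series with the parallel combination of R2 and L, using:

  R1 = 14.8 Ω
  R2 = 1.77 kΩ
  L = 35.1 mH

Step 1 — Angular frequency: ω = 2π·f = 2π·117 = 735.1 rad/s.
Step 2 — Component impedances:
  R1: Z = R = 14.8 Ω
  R2: Z = R = 1770 Ω
  L: Z = jωL = j·735.1·0.0351 = 0 + j25.8 Ω
Step 3 — Parallel branch: R2 || L = 1/(1/R2 + 1/L) = 0.3761 + j25.8 Ω.
Step 4 — Series with R1: Z_total = R1 + (R2 || L) = 15.18 + j25.8 Ω = 29.93∠59.5° Ω.

Z = 15.18 + j25.8 Ω = 29.93∠59.5° Ω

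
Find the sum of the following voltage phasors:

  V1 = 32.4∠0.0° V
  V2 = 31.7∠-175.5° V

Step 1 — Convert each phasor to rectangular form:
  V1 = 32.4·(cos(0.0°) + j·sin(0.0°)) = 32.4 V
  V2 = 31.7·(cos(-175.5°) + j·sin(-175.5°)) = -31.6 - j2.487 V
Step 2 — Sum components: V_total = 0.7977 - j2.487 V.
Step 3 — Convert to polar: |V_total| = 2.612 V, ∠V_total = -72.2°.

V_total = 2.612∠-72.2° V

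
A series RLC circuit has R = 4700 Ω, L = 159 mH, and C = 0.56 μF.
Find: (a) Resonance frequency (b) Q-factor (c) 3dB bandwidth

Step 1 — Resonance condition Im(Z)=0 gives ω₀ = 1/√(LC).
Step 2 — ω₀ = 1/√(0.159·5.6e-07) = 3351 rad/s.
Step 3 — f₀ = ω₀/(2π) = 533.4 Hz.
Step 4 — Series Q: Q = ω₀L/R = 3351·0.159/4700 = 0.1134.
Step 5 — 3dB bandwidth: Δω = ω₀/Q = 2.956e+04 rad/s; BW = Δω/(2π) = 4705 Hz.

(a) f₀ = 533.4 Hz  (b) Q = 0.1134  (c) BW = 4705 Hz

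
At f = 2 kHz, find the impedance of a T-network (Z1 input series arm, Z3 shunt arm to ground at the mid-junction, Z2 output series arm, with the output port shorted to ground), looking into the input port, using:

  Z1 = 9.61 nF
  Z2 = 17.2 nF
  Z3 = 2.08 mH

Step 1 — Angular frequency: ω = 2π·f = 2π·2000 = 1.257e+04 rad/s.
Step 2 — Component impedances:
  Z1: Z = 1/(jωC) = -j/(ω·C) = 0 - j8281 Ω
  Z2: Z = 1/(jωC) = -j/(ω·C) = 0 - j4627 Ω
  Z3: Z = jωL = j·1.257e+04·0.00208 = 0 + j26.14 Ω
Step 3 — With the output port shorted to ground, the output series arm Z2 runs from the junction to ground; the shunt arm Z3 also runs from the junction to ground. They appear in parallel: Z3 || Z2 = 0 + j26.29 Ω.
Step 4 — Series with input arm Z1: Z_in = Z1 + (Z3 || Z2) = 0 - j8254 Ω = 8254∠-90.0° Ω.

Z = 0 - j8254 Ω = 8254∠-90.0° Ω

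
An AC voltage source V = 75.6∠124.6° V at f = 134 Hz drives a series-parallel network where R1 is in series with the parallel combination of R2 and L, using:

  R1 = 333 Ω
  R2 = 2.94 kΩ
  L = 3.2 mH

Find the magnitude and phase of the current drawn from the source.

Step 1 — Angular frequency: ω = 2π·f = 2π·134 = 841.9 rad/s.
Step 2 — Component impedances:
  R1: Z = R = 333 Ω
  R2: Z = R = 2940 Ω
  L: Z = jωL = j·841.9·0.0032 = 0 + j2.694 Ω
Step 3 — Parallel branch: R2 || L = 1/(1/R2 + 1/L) = 0.002469 + j2.694 Ω.
Step 4 — Series with R1: Z_total = R1 + (R2 || L) = 333 + j2.694 Ω = 333∠0.5° Ω.
Step 5 — Source phasor: V = 75.6∠124.6° V = -42.93 + j62.23 V.
Step 6 — Ohm's law: I = V / Z_total = (-42.93 + j62.23) / (333 + j2.694) = -0.1274 + j0.1879 A.
Step 7 — Convert to polar: |I| = 0.227 A, ∠I = 124.1°.

I = 0.227∠124.1° A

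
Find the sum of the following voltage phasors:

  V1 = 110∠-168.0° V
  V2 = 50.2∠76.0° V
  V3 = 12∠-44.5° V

Step 1 — Convert each phasor to rectangular form:
  V1 = 110·(cos(-168.0°) + j·sin(-168.0°)) = -107.6 - j22.87 V
  V2 = 50.2·(cos(76.0°) + j·sin(76.0°)) = 12.14 + j48.71 V
  V3 = 12·(cos(-44.5°) + j·sin(-44.5°)) = 8.559 - j8.411 V
Step 2 — Sum components: V_total = -86.89 + j17.43 V.
Step 3 — Convert to polar: |V_total| = 88.62 V, ∠V_total = 168.7°.

V_total = 88.62∠168.7° V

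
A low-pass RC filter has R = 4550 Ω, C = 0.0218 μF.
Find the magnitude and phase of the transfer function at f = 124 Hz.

Step 1 — Angular frequency: ω = 2π·124 = 779.1 rad/s.
Step 2 — Transfer function: H(jω) = 1/(1 + jωRC).
Step 3 — Denominator: 1 + jωRC = 1 + j·779.1·4550·2.18e-08 = 1 + j0.07728.
Step 4 — H = 0.9941 - j0.07682.
Step 5 — Magnitude: |H| = 0.997 (-0.0 dB); phase: φ = -4.4°.

|H| = 0.997 (-0.0 dB), φ = -4.4°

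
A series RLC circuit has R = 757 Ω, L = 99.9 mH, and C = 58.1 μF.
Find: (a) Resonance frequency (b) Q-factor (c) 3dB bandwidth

Step 1 — Resonance: ω₀ = 1/√(LC) = 1/√(0.0999·5.81e-05) = 415.1 rad/s.
Step 2 — f₀ = ω₀/(2π) = 66.06 Hz.
Step 3 — Series Q: Q = ω₀L/R = 415.1·0.0999/757 = 0.05478.
Step 4 — Bandwidth: Δω = ω₀/Q = 7578 rad/s; BW = Δω/(2π) = 1206 Hz.

(a) f₀ = 66.06 Hz  (b) Q = 0.05478  (c) BW = 1206 Hz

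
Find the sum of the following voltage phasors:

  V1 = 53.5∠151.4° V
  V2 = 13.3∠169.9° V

Step 1 — Convert each phasor to rectangular form:
  V1 = 53.5·(cos(151.4°) + j·sin(151.4°)) = -46.97 + j25.61 V
  V2 = 13.3·(cos(169.9°) + j·sin(169.9°)) = -13.09 + j2.332 V
Step 2 — Sum components: V_total = -60.07 + j27.94 V.
Step 3 — Convert to polar: |V_total| = 66.25 V, ∠V_total = 155.1°.

V_total = 66.25∠155.1° V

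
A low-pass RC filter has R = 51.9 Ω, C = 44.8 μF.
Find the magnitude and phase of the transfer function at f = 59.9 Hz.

Step 1 — Angular frequency: ω = 2π·59.9 = 376.4 rad/s.
Step 2 — Transfer function: H(jω) = 1/(1 + jωRC).
Step 3 — Denominator: 1 + jωRC = 1 + j·376.4·51.9·4.48e-05 = 1 + j0.8751.
Step 4 — H = 0.5663 - j0.4956.
Step 5 — Magnitude: |H| = 0.7525 (-2.5 dB); phase: φ = -41.2°.

|H| = 0.7525 (-2.5 dB), φ = -41.2°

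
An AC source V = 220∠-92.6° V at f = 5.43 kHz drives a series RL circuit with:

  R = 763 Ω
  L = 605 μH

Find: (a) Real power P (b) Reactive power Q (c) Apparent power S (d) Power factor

Step 1 — Angular frequency: ω = 2π·f = 2π·5430 = 3.412e+04 rad/s.
Step 2 — Component impedances:
  R: Z = R = 763 Ω
  L: Z = jωL = j·3.412e+04·0.000605 = 0 + j20.64 Ω
Step 3 — Series combination: Z_total = R + L = 763 + j20.64 Ω = 763.3∠1.5° Ω.
Step 4 — Source phasor: V = 220∠-92.6° V = -9.98 - j219.8 V.
Step 5 — Current: I = V / Z = -0.02086 - j0.2875 A = 0.2882∠-94.1° A.
Step 6 — Complex power: S = V·I* = 63.39 + j1.715 VA.
Step 7 — Real power: P = Re(S) = 63.39 W.
Step 8 — Reactive power: Q = Im(S) = 1.715 VAR.
Step 9 — Apparent power: |S| = 63.41 VA.
Step 10 — Power factor: PF = P/|S| = 0.9996 (lagging).

(a) P = 63.39 W  (b) Q = 1.715 VAR  (c) S = 63.41 VA  (d) PF = 0.9996 (lagging)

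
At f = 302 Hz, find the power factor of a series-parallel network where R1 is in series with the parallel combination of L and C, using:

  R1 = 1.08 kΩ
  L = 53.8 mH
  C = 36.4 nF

Step 1 — Angular frequency: ω = 2π·f = 2π·302 = 1898 rad/s.
Step 2 — Component impedances:
  R1: Z = R = 1080 Ω
  L: Z = jωL = j·1898·0.0538 = 0 + j102.1 Ω
  C: Z = 1/(jωC) = -j/(ω·C) = 0 - j1.448e+04 Ω
Step 3 — Parallel branch: L || C = 1/(1/L + 1/C) = 0 + j102.8 Ω.
Step 4 — Series with R1: Z_total = R1 + (L || C) = 1080 + j102.8 Ω = 1085∠5.4° Ω.
Step 5 — Power factor: PF = cos(φ) = Re(Z)/|Z| = 1080/1084.9 = 0.9955.
Step 6 — Type: Im(Z) = 102.8 ⇒ lagging (phase φ = 5.4°).

PF = 0.9955 (lagging, φ = 5.4°)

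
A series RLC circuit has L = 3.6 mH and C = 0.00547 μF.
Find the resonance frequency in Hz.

Step 1 — Resonance condition Im(Z)=0 gives ω₀ = 1/√(LC).
Step 2 — ω₀ = 1/√(0.0036·5.47e-09) = 2.253e+05 rad/s.
Step 3 — f₀ = ω₀/(2π) = 3.587e+04 Hz.

f₀ = 3.587e+04 Hz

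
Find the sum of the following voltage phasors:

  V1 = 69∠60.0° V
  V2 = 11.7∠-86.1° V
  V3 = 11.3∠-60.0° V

Step 1 — Convert each phasor to rectangular form:
  V1 = 69·(cos(60.0°) + j·sin(60.0°)) = 34.5 + j59.76 V
  V2 = 11.7·(cos(-86.1°) + j·sin(-86.1°)) = 0.7958 - j11.67 V
  V3 = 11.3·(cos(-60.0°) + j·sin(-60.0°)) = 5.65 - j9.786 V
Step 2 — Sum components: V_total = 40.95 + j38.3 V.
Step 3 — Convert to polar: |V_total| = 56.06 V, ∠V_total = 43.1°.

V_total = 56.06∠43.1° V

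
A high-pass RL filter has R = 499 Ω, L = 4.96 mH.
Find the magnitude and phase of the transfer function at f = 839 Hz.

Step 1 — Angular frequency: ω = 2π·839 = 5272 rad/s.
Step 2 — Transfer function: H(jω) = jωL/(R + jωL).
Step 3 — Numerator jωL = j·26.15; denominator R + jωL = 499 + j26.15.
Step 4 — H = 0.002738 + j0.05226.
Step 5 — Magnitude: |H| = 0.05233 (-25.6 dB); phase: φ = 87.0°.

|H| = 0.05233 (-25.6 dB), φ = 87.0°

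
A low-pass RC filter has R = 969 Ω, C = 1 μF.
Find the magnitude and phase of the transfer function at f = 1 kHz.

Step 1 — Angular frequency: ω = 2π·1000 = 6283 rad/s.
Step 2 — Transfer function: H(jω) = 1/(1 + jωRC).
Step 3 — Denominator: 1 + jωRC = 1 + j·6283·969·1e-06 = 1 + j6.088.
Step 4 — H = 0.02627 - j0.1599.
Step 5 — Magnitude: |H| = 0.1621 (-15.8 dB); phase: φ = -80.7°.

|H| = 0.1621 (-15.8 dB), φ = -80.7°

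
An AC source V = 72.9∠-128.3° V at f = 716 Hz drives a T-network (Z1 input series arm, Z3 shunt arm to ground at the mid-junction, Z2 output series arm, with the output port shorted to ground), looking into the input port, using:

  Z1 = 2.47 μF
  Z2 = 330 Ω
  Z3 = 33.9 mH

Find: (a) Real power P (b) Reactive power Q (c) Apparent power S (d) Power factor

Step 1 — Angular frequency: ω = 2π·f = 2π·716 = 4499 rad/s.
Step 2 — Component impedances:
  Z1: Z = 1/(jωC) = -j/(ω·C) = 0 - j89.99 Ω
  Z2: Z = R = 330 Ω
  Z3: Z = jωL = j·4499·0.0339 = 0 + j152.5 Ω
Step 3 — With the output port shorted to ground, the output series arm Z2 runs from the junction to ground; the shunt arm Z3 also runs from the junction to ground. They appear in parallel: Z3 || Z2 = 58.08 + j125.7 Ω.
Step 4 — Series with input arm Z1: Z_in = Z1 + (Z3 || Z2) = 58.08 + j35.67 Ω = 68.16∠31.6° Ω.
Step 5 — Source phasor: V = 72.9∠-128.3° V = -45.18 - j57.21 V.
Step 6 — Current: I = V / Z = -1.004 - j0.3682 A = 1.07∠-159.9° A.
Step 7 — Complex power: S = V·I* = 66.44 + j40.81 VA.
Step 8 — Real power: P = Re(S) = 66.44 W.
Step 9 — Reactive power: Q = Im(S) = 40.81 VAR.
Step 10 — Apparent power: |S| = 77.97 VA.
Step 11 — Power factor: PF = P/|S| = 0.8521 (lagging).

(a) P = 66.44 W  (b) Q = 40.81 VAR  (c) S = 77.97 VA  (d) PF = 0.8521 (lagging)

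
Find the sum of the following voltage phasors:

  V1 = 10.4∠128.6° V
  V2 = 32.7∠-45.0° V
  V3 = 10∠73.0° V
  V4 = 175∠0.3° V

Step 1 — Convert each phasor to rectangular form:
  V1 = 10.4·(cos(128.6°) + j·sin(128.6°)) = -6.488 + j8.128 V
  V2 = 32.7·(cos(-45.0°) + j·sin(-45.0°)) = 23.12 - j23.12 V
  V3 = 10·(cos(73.0°) + j·sin(73.0°)) = 2.924 + j9.563 V
  V4 = 175·(cos(0.3°) + j·sin(0.3°)) = 175 + j0.9163 V
Step 2 — Sum components: V_total = 194.6 - j4.515 V.
Step 3 — Convert to polar: |V_total| = 194.6 V, ∠V_total = -1.3°.

V_total = 194.6∠-1.3° V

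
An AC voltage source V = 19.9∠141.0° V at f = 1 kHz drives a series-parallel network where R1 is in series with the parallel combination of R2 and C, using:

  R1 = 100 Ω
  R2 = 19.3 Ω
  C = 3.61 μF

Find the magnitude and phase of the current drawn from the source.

Step 1 — Angular frequency: ω = 2π·f = 2π·1000 = 6283 rad/s.
Step 2 — Component impedances:
  R1: Z = R = 100 Ω
  R2: Z = R = 19.3 Ω
  C: Z = 1/(jωC) = -j/(ω·C) = 0 - j44.09 Ω
Step 3 — Parallel branch: R2 || C = 1/(1/R2 + 1/C) = 16.2 - j7.09 Ω.
Step 4 — Series with R1: Z_total = R1 + (R2 || C) = 116.2 - j7.09 Ω = 116.4∠-3.5° Ω.
Step 5 — Source phasor: V = 19.9∠141.0° V = -15.47 + j12.52 V.
Step 6 — Ohm's law: I = V / Z_total = (-15.47 + j12.52) / (116.2 - j7.09) = -0.1392 + j0.09929 A.
Step 7 — Convert to polar: |I| = 0.1709 A, ∠I = 144.5°.

I = 0.1709∠144.5° A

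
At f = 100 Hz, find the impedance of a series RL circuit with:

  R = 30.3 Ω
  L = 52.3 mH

Step 1 — Angular frequency: ω = 2π·f = 2π·100 = 628.3 rad/s.
Step 2 — Component impedances:
  R: Z = R = 30.3 Ω
  L: Z = jωL = j·628.3·0.0523 = 0 + j32.86 Ω
Step 3 — Series combination: Z_total = R + L = 30.3 + j32.86 Ω = 44.7∠47.3° Ω.

Z = 30.3 + j32.86 Ω = 44.7∠47.3° Ω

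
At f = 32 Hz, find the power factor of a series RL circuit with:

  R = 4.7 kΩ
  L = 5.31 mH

Step 1 — Angular frequency: ω = 2π·f = 2π·32 = 201.1 rad/s.
Step 2 — Component impedances:
  R: Z = R = 4700 Ω
  L: Z = jωL = j·201.1·0.00531 = 0 + j1.068 Ω
Step 3 — Series combination: Z_total = R + L = 4700 + j1.068 Ω = 4700∠0.0° Ω.
Step 4 — Power factor: PF = cos(φ) = Re(Z)/|Z| = 4700/4700 = 1.
Step 5 — Type: Im(Z) = 1.068 ⇒ lagging (phase φ = 0.0°).

PF = 1 (lagging, φ = 0.0°)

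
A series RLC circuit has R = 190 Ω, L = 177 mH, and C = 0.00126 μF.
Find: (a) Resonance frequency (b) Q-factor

Step 1 — Resonance condition Im(Z)=0 gives ω₀ = 1/√(LC).
Step 2 — ω₀ = 1/√(0.177·1.26e-09) = 6.696e+04 rad/s.
Step 3 — f₀ = ω₀/(2π) = 1.066e+04 Hz.
Step 4 — Series Q: Q = ω₀L/R = 6.696e+04·0.177/190 = 62.38.

(a) f₀ = 1.066e+04 Hz  (b) Q = 62.38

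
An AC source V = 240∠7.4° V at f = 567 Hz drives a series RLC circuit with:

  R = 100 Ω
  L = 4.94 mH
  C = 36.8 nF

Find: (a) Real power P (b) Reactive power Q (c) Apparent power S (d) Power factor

Step 1 — Angular frequency: ω = 2π·f = 2π·567 = 3563 rad/s.
Step 2 — Component impedances:
  R: Z = R = 100 Ω
  L: Z = jωL = j·3563·0.00494 = 0 + j17.6 Ω
  C: Z = 1/(jωC) = -j/(ω·C) = 0 - j7628 Ω
Step 3 — Series combination: Z_total = R + L + C = 100 - j7610 Ω = 7611∠-89.2° Ω.
Step 4 — Source phasor: V = 240∠7.4° V = 238 + j30.91 V.
Step 5 — Current: I = V / Z = -0.00365 + j0.03132 A = 0.03153∠96.6° A.
Step 6 — Complex power: S = V·I* = 0.09944 - j7.568 VA.
Step 7 — Real power: P = Re(S) = 0.09944 W.
Step 8 — Reactive power: Q = Im(S) = -7.568 VAR.
Step 9 — Apparent power: |S| = 7.568 VA.
Step 10 — Power factor: PF = P/|S| = 0.01314 (leading).

(a) P = 0.09944 W  (b) Q = -7.568 VAR  (c) S = 7.568 VA  (d) PF = 0.01314 (leading)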